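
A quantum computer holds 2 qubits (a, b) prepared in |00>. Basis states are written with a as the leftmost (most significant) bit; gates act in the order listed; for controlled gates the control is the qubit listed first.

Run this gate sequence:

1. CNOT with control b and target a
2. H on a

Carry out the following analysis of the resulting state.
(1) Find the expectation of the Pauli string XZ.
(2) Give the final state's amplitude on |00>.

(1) In the final state, XZ has expectation 1.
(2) The final state's coefficient on |00> equals sqrt(2)/2.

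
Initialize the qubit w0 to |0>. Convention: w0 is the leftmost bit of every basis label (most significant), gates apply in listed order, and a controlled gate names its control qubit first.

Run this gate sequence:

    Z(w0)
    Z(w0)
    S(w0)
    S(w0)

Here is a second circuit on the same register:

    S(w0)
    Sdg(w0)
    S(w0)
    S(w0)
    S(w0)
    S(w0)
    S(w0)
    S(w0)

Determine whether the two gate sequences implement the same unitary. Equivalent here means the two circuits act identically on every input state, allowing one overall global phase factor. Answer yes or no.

Yes — the two circuits implement the same unitary up to a global phase.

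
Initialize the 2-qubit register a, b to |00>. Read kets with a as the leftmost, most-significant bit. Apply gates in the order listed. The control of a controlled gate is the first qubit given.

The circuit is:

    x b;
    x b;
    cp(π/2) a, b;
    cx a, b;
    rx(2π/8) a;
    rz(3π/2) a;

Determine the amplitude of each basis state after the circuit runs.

After the circuit, the state carries amplitude -sqrt(sqrt(2) + 2)*exp(I*pi/4)/2 on |00>, 0 on |01>, sqrt(2 - sqrt(2))*exp(I*pi/4)/2 on |10>, 0 on |11>. Key observation: steps 1-2 multiply out to the identity, so the circuit reduces to the remaining gates.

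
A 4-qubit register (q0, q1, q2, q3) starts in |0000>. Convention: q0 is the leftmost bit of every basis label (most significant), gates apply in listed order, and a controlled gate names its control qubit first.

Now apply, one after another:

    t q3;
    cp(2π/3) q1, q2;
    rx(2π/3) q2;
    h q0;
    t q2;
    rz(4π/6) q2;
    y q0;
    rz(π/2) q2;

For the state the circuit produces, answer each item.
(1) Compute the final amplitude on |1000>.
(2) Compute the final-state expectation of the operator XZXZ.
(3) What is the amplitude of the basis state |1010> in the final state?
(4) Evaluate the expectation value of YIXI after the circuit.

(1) The final state's coefficient on |1000> equals -sqrt(2)*exp(11*I*pi/12)/4.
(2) The observable XZXZ averages to sqrt(6)/8 + 3*sqrt(2)/8.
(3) |1010> carries amplitude sqrt(6)*exp(5*I*pi/6)/4 in the final state.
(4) The expectation value of YIXI is 0.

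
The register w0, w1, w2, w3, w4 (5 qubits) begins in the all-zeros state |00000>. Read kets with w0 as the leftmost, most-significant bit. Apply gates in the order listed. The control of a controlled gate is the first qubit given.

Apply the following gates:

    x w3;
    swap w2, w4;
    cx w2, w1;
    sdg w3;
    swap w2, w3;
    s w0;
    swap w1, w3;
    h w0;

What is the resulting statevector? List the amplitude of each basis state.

The final amplitudes are -sqrt(2)*I/2 on |00100>, -sqrt(2)*I/2 on |10100>, and 0 on every other basis state.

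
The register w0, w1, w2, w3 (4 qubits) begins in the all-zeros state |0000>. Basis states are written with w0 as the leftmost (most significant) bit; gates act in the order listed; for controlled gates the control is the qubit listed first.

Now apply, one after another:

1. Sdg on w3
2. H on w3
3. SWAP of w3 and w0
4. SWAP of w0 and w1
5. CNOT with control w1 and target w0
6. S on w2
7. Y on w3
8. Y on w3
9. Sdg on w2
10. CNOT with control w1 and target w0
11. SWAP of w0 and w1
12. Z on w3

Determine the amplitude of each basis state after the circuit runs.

After the circuit, the state carries amplitude sqrt(2)/2 on |0000>, sqrt(2)/2 on |1000>, and 0 on every other basis state.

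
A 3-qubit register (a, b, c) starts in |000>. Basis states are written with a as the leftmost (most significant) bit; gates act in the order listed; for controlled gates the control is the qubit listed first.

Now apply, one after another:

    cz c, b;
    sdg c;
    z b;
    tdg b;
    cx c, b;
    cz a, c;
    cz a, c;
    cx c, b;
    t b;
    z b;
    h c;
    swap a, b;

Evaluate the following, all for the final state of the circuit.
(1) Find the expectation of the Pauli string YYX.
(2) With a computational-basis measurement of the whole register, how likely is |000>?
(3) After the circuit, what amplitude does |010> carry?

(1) In the final state, YYX has expectation 0. Key observation: gates 3-10 undo each other exactly, leaving only the rest of the circuit to track.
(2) The probability of measuring |000> is 1/2.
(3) |010> carries amplitude 0 in the final state.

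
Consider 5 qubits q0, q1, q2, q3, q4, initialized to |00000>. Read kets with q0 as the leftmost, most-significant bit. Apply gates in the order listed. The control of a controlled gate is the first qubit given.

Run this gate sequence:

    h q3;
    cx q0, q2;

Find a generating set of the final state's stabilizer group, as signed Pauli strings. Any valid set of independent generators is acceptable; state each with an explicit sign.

The final state is stabilized by the group generated by +IIIXI, +ZIIII, +IZIII, +IIZII, +IIIIZ; other independent generating sets are equally valid.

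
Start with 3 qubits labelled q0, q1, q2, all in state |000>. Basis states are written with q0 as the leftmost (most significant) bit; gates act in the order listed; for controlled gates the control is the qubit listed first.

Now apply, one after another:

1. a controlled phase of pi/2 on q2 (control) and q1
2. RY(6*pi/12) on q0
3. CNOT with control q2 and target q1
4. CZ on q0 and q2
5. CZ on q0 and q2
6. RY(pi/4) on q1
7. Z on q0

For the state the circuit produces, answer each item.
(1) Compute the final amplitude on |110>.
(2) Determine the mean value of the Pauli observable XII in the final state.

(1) |110> carries amplitude -sqrt(4 - 2*sqrt(2))/4 in the final state. Key observation: steps 4-5 multiply out to the identity, so the circuit reduces to the remaining gates.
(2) The observable XII averages to -1.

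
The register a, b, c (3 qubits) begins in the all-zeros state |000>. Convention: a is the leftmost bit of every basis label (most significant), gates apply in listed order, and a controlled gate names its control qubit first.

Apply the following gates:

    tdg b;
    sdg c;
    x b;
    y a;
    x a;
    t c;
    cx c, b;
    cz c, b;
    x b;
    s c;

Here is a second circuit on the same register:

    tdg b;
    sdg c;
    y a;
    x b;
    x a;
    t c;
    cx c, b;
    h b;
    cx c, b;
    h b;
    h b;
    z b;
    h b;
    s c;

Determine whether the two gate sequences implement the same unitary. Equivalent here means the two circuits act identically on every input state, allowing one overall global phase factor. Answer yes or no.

Yes: on every input state the two circuits agree up to one overall phase factor.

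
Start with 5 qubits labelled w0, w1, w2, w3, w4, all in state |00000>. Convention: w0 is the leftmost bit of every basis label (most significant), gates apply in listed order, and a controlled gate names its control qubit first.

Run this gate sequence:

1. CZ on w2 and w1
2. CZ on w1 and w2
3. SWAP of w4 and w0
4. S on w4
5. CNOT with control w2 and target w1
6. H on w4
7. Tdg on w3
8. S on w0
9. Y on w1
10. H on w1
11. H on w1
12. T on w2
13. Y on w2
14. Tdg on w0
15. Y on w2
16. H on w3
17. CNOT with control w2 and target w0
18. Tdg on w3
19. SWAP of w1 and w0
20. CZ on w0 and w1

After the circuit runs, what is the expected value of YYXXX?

The observable YYXXX averages to 0.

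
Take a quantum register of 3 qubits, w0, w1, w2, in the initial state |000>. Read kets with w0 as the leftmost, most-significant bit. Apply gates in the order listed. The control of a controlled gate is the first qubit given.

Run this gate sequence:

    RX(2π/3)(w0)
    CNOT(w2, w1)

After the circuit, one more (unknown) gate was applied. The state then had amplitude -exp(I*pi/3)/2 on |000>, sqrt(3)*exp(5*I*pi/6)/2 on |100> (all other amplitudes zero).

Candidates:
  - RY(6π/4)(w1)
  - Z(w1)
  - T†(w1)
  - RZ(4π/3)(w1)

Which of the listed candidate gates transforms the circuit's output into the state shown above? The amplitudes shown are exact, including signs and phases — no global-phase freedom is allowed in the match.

The unique candidate consistent with the amplitudes is RZ(4π/3)(w1).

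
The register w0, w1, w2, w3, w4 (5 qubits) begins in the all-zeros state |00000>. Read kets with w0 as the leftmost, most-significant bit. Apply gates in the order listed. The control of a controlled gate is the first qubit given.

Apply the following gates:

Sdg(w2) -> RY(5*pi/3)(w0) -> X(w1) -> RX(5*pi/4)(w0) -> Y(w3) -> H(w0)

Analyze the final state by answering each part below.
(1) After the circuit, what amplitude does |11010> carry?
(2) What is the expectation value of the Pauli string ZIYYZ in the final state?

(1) |11010> carries amplitude sqrt(2*sqrt(2) + 4)/8 + sqrt(6*sqrt(2) + 12)/8 + I*sqrt(4 - 2*sqrt(2))/8 + I*sqrt(12 - 6*sqrt(2))/8 in the final state.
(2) The observable ZIYYZ averages to 0.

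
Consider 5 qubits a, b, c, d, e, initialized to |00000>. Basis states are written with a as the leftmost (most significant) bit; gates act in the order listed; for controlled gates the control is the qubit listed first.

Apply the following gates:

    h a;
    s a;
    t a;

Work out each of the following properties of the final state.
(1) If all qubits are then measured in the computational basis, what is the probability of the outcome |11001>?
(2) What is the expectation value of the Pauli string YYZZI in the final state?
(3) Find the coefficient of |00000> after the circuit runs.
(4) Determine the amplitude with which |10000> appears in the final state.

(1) A full measurement returns |11001> with probability 0.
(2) The expectation value of YYZZI is 0.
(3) The final state's coefficient on |00000> equals sqrt(2)/2.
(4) |10000> carries amplitude sqrt(2)*exp(3*I*pi/4)/2 in the final state.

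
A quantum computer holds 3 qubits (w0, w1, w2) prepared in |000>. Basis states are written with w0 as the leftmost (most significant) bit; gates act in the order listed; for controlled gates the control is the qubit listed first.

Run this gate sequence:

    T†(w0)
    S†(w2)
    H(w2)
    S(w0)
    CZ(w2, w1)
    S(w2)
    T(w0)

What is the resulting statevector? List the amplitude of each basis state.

After the circuit, the state carries amplitude sqrt(2)/2 on |000>, sqrt(2)*I/2 on |001>, and 0 on every other basis state.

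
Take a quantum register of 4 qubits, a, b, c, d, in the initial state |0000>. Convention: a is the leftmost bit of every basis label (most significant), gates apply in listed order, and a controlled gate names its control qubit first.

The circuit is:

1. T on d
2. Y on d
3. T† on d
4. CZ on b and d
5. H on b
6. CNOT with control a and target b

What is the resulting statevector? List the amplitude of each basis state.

After the circuit, the state carries amplitude sqrt(2)*exp(I*pi/4)/2 on |0001>, sqrt(2)*exp(I*pi/4)/2 on |0101>, and 0 on every other basis state.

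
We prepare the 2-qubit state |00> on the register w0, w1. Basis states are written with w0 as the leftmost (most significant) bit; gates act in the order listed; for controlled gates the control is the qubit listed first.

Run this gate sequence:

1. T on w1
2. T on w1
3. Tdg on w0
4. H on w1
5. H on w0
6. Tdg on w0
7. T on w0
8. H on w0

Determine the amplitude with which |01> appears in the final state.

The amplitude on |01> is sqrt(2)/2.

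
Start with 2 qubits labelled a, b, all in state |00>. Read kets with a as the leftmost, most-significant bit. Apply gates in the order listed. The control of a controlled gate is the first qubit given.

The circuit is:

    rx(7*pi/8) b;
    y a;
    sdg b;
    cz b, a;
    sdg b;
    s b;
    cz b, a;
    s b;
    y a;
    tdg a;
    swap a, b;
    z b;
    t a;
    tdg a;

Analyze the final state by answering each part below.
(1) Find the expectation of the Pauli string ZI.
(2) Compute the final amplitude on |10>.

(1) In the final state, ZI has expectation -sqrt(sqrt(2) + 2)/2.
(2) The final state's coefficient on |10> equals -I*cos(pi/16).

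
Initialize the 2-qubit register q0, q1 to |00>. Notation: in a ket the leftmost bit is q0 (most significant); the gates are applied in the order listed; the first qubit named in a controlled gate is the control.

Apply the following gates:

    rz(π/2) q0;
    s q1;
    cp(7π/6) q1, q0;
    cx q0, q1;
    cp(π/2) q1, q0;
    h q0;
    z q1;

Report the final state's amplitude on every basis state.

The final amplitudes are -sqrt(2)*exp(3*I*pi/4)/2 on |00>, 0 on |01>, -sqrt(2)*exp(3*I*pi/4)/2 on |10>, 0 on |11>.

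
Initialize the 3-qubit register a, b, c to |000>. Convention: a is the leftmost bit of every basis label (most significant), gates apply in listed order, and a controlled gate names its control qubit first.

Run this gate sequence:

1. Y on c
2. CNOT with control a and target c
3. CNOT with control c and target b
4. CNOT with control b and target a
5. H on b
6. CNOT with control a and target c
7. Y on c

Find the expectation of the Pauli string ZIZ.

In the final state, ZIZ has expectation 1.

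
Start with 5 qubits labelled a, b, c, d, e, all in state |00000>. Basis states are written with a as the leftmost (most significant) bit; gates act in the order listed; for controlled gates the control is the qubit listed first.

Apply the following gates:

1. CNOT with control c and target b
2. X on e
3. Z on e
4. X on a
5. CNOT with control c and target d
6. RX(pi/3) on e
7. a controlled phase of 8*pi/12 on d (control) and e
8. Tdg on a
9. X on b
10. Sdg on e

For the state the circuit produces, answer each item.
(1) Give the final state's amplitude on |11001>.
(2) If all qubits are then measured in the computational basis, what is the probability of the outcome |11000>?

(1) The amplitude on |11001> is sqrt(3)*exp(I*pi/4)/2.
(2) A full measurement returns |11000> with probability 1/4.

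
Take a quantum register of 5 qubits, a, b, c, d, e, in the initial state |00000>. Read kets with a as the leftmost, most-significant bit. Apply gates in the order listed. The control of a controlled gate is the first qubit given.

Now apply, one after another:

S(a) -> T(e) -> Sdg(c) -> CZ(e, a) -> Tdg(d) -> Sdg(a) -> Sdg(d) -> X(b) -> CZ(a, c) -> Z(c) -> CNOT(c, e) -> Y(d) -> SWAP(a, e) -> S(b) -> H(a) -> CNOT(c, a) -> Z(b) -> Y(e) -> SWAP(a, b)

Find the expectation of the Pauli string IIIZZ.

In the final state, IIIZZ has expectation 1.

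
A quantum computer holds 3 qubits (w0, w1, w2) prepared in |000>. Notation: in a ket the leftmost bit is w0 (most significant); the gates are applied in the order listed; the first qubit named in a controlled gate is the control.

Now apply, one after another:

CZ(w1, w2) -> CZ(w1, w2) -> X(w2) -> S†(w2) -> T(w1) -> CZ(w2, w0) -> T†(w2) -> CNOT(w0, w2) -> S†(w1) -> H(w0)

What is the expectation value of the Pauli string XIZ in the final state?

The observable XIZ averages to -1.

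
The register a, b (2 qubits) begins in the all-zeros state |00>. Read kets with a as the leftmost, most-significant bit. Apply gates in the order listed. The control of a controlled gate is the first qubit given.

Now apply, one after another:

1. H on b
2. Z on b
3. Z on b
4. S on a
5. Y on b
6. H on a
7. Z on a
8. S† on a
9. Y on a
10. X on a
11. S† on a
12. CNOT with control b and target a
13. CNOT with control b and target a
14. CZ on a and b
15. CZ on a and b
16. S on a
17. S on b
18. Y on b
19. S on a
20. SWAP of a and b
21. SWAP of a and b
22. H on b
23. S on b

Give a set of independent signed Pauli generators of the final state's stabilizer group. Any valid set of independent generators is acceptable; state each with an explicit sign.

The stabilizer group can be generated by +XI, -IX, among other valid generating sets.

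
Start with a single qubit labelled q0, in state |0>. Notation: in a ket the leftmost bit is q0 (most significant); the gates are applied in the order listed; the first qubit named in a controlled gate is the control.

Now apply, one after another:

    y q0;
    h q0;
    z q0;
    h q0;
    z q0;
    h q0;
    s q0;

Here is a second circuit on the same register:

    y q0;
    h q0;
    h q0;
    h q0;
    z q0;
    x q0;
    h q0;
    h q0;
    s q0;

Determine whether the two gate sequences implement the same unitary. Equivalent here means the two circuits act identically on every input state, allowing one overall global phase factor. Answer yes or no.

Yes: on every input state the two circuits agree up to one overall phase factor.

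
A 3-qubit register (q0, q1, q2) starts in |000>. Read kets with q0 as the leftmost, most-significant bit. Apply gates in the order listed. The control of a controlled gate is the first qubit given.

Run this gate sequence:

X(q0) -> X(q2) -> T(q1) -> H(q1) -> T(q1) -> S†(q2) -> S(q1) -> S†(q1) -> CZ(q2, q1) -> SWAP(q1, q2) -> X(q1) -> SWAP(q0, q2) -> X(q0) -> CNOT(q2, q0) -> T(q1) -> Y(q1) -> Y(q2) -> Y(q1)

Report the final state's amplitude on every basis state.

The final amplitudes are -sqrt(2)/2 on |000>, sqrt(2)*exp(I*pi/4)/2 on |100>, and 0 on every other basis state. Key observation: steps 7-8 multiply out to the identity, so the circuit reduces to the remaining gates.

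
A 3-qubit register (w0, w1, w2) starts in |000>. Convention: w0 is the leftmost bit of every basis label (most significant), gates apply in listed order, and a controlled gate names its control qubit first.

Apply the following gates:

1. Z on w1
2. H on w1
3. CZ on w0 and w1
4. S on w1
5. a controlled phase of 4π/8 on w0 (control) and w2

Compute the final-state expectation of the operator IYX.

The observable IYX averages to 0.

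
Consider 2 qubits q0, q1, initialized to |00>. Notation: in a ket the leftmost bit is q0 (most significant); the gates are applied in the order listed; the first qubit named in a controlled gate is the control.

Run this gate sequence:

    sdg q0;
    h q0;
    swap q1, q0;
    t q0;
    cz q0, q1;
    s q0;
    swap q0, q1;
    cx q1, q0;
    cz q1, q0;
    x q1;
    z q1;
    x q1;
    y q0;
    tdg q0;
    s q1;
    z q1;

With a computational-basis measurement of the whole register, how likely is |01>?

Outcome |01> occurs with probability 0.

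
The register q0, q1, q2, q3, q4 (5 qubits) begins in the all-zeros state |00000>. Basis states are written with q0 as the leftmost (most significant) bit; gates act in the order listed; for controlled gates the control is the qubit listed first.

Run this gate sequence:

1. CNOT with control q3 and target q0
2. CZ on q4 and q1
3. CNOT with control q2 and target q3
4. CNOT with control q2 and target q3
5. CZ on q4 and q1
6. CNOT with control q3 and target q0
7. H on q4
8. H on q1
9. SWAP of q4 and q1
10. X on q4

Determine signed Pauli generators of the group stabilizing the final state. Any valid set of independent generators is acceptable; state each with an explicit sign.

The stabilizer group can be generated by +IXIII, +IIIIX, +ZIIII, +IIZII, +IIIZI, among other valid generating sets. Key observation: steps 1-6 multiply out to the identity, so the circuit reduces to the remaining gates.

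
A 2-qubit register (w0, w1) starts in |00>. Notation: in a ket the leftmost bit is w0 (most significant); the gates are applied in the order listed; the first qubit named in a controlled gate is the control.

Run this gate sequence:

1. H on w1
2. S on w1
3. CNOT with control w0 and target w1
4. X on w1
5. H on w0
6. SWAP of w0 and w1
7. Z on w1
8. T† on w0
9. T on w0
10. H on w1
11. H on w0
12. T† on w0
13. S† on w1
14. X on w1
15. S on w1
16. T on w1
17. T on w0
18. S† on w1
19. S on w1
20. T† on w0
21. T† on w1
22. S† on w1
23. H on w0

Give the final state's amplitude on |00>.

The amplitude on |00> is sqrt(2)*(1 - I - exp(3*I*pi/4) + exp(I*pi/4))/4. Key observation: the block from step 15 through step 22 cancels to the identity and can be dropped.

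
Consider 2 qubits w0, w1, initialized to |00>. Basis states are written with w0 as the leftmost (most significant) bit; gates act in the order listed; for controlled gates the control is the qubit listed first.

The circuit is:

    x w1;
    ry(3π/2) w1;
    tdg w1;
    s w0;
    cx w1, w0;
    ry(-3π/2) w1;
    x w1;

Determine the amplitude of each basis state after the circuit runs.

After the circuit, the state carries amplitude 1/2 on |00>, 1/2 on |01>, -exp(3*I*pi/4)/2 on |10>, exp(3*I*pi/4)/2 on |11>.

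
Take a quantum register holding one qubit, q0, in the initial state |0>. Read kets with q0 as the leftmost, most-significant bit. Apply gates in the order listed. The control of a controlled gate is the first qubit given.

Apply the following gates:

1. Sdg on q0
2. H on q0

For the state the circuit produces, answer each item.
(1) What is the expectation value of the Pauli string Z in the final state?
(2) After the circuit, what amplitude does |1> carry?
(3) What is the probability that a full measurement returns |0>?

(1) The expectation value of Z is 0.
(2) |1> carries amplitude sqrt(2)/2 in the final state.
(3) Outcome |0> occurs with probability 1/2.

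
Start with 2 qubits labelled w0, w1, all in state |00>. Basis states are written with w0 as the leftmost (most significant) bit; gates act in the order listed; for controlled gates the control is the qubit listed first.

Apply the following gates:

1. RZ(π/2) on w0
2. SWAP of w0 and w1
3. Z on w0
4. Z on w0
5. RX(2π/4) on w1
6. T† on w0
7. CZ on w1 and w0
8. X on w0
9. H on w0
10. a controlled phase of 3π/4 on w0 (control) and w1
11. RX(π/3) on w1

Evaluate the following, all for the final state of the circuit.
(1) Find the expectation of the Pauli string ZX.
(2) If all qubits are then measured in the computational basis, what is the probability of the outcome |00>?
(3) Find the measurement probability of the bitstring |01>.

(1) The observable ZX averages to -sqrt(2)/4.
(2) Outcome |00> occurs with probability 1/4 - sqrt(3)/8.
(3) Outcome |01> occurs with probability sqrt(3)/8 + 1/4.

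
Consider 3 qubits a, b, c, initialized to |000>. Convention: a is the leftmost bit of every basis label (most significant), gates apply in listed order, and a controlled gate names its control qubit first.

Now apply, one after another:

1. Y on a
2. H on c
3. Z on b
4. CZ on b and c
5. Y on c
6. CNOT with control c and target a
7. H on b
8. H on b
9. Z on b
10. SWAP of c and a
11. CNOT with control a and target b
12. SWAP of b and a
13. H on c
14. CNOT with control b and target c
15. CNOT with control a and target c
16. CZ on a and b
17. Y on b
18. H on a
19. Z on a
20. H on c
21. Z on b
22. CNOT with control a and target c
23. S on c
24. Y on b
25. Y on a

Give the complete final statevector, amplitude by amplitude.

After the circuit, the state carries amplitude -I/2 on |000>, 0 on |001>, 0 on |010>, 1/2 on |011>, 0 on |100>, 1/2 on |101>, I/2 on |110>, 0 on |111>.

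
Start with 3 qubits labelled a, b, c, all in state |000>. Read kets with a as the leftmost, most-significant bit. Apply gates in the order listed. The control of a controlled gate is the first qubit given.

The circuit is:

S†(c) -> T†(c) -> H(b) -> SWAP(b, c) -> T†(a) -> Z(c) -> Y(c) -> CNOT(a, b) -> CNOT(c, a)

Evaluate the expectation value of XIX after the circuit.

In the final state, XIX has expectation 1.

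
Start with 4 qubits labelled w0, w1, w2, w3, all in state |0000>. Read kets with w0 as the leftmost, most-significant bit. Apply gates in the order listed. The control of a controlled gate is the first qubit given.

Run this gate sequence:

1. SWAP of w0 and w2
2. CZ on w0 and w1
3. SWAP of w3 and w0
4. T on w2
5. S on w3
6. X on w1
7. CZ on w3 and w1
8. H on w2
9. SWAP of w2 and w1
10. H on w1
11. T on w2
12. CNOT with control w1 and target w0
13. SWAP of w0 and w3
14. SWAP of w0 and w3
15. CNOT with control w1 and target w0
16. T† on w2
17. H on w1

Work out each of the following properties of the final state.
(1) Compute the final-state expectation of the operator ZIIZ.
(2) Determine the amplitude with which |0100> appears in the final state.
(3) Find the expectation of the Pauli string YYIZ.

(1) In the final state, ZIIZ has expectation 1. Key observation: the block from step 10 through step 17 cancels to the identity and can be dropped.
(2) |0100> carries amplitude 0 in the final state.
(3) The expectation value of YYIZ is 0.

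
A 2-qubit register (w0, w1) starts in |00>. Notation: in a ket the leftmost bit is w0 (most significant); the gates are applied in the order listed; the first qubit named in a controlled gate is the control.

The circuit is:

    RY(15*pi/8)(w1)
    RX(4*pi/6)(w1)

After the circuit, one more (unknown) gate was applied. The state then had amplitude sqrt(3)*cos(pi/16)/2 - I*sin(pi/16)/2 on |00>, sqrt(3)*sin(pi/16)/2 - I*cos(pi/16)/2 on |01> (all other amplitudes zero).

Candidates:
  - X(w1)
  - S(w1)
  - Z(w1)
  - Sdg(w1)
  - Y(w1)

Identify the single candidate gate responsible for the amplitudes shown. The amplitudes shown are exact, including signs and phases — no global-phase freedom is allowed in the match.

The applied gate was Y(w1).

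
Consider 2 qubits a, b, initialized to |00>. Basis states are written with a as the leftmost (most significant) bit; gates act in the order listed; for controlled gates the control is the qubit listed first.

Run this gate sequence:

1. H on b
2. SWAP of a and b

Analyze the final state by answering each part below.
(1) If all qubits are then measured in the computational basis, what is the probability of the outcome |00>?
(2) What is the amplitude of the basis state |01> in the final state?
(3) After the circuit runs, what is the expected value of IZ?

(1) The probability of measuring |00> is 1/2.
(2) |01> carries amplitude 0 in the final state.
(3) In the final state, IZ has expectation 1.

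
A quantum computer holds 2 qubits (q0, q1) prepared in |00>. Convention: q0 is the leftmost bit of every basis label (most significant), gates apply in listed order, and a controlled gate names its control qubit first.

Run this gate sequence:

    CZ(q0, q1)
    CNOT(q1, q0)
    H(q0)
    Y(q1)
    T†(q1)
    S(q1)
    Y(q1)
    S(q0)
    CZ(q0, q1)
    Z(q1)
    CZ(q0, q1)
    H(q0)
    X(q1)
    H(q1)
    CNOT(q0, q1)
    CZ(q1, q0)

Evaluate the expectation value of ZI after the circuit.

The observable ZI averages to 0.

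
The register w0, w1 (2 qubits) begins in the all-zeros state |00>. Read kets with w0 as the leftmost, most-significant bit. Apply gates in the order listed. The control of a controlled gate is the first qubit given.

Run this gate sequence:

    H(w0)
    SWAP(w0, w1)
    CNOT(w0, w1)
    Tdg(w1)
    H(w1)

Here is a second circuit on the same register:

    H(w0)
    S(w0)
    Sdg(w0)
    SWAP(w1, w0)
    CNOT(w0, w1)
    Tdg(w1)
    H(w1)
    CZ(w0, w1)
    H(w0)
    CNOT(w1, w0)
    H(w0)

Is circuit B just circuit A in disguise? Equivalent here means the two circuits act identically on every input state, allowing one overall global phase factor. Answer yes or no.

Yes: on every input state the two circuits agree up to one overall phase factor.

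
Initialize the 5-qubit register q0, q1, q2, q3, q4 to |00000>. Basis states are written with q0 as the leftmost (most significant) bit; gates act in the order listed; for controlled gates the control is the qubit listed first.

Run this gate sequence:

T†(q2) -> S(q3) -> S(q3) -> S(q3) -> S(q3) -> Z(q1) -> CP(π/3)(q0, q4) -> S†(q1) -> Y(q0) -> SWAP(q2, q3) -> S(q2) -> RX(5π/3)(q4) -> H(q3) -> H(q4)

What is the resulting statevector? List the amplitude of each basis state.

After the circuit, the state carries amplitude 1/4 - sqrt(3)*I/4 on |10000>, -1/4 - sqrt(3)*I/4 on |10001>, 1/4 - sqrt(3)*I/4 on |10010>, -1/4 - sqrt(3)*I/4 on |10011>, and 0 on every other basis state. Key observation: gates 2-5 undo each other exactly, leaving only the rest of the circuit to track.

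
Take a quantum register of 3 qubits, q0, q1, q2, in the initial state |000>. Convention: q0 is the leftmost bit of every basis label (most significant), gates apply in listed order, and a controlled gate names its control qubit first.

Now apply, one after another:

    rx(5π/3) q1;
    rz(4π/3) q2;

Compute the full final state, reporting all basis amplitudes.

The resulting statevector has amplitude sqrt(3)*exp(I*pi/3)/2 on |000>, exp(5*I*pi/6)/2 on |010>, and 0 on every other basis state.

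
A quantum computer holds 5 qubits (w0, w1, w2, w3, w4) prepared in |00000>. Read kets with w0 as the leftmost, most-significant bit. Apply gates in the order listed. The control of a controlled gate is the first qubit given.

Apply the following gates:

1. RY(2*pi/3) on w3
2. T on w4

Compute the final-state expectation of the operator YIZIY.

The observable YIZIY averages to 0.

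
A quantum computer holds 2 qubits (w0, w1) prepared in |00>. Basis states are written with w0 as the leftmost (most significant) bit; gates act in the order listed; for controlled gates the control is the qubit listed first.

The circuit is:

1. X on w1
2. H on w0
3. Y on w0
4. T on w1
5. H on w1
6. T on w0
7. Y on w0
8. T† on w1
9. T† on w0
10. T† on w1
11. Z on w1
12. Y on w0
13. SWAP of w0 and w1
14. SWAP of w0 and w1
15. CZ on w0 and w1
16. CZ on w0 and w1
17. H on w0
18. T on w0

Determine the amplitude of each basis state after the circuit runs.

The resulting statevector has amplitude sqrt(2)*(-1 - I)/4 on |00>, sqrt(2)*(-1 + I)/4 on |01>, 1/2 on |10>, sqrt(2)*(-1 - I)*exp(I*pi/4)/4 on |11>.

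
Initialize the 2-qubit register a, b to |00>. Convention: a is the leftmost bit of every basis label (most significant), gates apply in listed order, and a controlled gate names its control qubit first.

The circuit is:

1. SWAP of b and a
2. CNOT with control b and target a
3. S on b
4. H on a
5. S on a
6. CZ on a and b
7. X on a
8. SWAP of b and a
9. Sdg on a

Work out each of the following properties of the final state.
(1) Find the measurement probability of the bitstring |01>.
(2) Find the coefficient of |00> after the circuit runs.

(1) A full measurement returns |01> with probability 1/2.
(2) The final state's coefficient on |00> equals sqrt(2)*I/2.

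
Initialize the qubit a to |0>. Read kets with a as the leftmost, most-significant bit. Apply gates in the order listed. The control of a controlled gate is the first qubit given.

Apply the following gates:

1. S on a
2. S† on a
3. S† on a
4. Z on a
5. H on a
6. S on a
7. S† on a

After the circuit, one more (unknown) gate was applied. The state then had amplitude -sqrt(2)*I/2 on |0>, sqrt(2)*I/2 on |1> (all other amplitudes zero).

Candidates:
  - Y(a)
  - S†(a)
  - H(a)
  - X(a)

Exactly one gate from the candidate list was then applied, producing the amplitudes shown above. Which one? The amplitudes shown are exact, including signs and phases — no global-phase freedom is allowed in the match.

It was Y(a) that produced the state shown.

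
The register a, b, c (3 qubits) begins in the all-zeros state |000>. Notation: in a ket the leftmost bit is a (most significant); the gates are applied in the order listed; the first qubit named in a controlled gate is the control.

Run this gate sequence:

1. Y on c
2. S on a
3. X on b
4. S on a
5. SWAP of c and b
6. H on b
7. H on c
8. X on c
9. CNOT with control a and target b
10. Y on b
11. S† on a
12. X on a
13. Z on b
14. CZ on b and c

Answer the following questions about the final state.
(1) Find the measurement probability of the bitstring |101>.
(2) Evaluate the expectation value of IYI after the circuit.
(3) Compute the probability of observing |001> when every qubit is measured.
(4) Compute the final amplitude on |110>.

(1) A full measurement returns |101> with probability 1/4.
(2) In the final state, IYI has expectation 0.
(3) The probability of measuring |001> is 0.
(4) The amplitude on |110> is -1/2.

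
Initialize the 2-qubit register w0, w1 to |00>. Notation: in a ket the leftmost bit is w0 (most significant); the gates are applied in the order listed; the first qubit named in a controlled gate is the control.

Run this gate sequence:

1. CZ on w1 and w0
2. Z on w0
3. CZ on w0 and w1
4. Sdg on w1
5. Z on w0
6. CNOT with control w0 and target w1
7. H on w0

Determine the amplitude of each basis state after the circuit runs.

The resulting statevector has amplitude sqrt(2)/2 on |00>, 0 on |01>, sqrt(2)/2 on |10>, 0 on |11>.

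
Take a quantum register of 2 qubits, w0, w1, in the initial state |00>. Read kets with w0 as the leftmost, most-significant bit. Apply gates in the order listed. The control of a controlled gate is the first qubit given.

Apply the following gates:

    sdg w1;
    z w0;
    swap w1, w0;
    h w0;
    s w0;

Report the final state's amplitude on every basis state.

After the circuit, the state carries amplitude sqrt(2)/2 on |00>, 0 on |01>, sqrt(2)*I/2 on |10>, 0 on |11>.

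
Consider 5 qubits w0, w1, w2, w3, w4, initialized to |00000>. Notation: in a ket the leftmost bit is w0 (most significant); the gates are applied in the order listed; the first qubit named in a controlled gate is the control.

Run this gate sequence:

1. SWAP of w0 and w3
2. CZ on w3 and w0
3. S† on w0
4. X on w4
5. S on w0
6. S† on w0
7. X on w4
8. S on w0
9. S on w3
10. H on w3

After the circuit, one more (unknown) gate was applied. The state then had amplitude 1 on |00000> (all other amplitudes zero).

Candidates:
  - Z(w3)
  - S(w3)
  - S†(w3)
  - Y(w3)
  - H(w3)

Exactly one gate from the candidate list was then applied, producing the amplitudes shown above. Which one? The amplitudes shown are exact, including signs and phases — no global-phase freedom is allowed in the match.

The applied gate was H(w3).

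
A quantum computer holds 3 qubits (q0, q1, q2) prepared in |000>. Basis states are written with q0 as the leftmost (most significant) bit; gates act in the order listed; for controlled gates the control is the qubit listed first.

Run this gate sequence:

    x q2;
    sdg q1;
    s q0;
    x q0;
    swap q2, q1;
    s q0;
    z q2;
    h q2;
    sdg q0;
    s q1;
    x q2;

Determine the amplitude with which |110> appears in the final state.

The final state's coefficient on |110> equals sqrt(2)*I/2.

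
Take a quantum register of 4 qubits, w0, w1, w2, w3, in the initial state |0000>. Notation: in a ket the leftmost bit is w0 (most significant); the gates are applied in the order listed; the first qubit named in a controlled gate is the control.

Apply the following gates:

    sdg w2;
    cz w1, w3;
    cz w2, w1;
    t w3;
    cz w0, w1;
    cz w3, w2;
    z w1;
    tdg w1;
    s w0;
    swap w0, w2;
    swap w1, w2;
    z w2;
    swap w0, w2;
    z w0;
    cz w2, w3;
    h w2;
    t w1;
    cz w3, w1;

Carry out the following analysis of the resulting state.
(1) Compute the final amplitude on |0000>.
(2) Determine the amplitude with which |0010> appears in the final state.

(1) The amplitude on |0000> is sqrt(2)/2.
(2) The amplitude on |0010> is sqrt(2)/2.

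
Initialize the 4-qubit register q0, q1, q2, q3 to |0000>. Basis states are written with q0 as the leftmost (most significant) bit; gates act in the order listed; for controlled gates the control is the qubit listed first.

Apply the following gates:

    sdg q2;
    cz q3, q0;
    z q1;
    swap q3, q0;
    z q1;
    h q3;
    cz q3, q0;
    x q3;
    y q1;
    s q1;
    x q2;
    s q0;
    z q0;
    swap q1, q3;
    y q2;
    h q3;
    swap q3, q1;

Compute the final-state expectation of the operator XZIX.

In the final state, XZIX has expectation 0.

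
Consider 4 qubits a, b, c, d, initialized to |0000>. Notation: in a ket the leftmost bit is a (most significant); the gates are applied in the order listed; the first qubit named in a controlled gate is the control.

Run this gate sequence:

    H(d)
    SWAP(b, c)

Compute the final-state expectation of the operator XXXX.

The observable XXXX averages to 0.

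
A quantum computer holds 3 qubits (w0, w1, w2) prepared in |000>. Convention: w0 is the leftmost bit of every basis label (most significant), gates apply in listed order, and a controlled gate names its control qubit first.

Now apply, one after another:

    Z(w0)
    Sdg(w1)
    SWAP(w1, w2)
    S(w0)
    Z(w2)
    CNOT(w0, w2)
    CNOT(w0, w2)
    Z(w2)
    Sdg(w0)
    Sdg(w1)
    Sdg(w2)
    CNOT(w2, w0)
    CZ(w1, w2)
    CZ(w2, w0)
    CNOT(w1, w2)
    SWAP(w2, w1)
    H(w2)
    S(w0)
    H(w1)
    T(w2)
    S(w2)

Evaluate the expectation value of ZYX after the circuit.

In the final state, ZYX has expectation 0. Key observation: gates 4-9 undo each other exactly, leaving only the rest of the circuit to track.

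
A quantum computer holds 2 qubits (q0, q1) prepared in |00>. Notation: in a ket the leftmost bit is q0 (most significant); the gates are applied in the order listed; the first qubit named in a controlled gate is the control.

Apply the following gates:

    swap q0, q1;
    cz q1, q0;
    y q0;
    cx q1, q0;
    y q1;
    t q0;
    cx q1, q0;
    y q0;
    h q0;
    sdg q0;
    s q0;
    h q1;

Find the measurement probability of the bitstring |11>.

Outcome |11> occurs with probability 1/4.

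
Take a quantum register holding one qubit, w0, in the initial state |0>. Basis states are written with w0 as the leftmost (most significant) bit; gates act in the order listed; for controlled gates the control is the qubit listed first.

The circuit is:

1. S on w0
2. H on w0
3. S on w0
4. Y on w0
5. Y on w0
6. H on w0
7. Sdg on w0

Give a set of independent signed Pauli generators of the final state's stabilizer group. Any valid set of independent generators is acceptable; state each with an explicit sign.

The stabilizer group can be generated by -X, among other valid generating sets.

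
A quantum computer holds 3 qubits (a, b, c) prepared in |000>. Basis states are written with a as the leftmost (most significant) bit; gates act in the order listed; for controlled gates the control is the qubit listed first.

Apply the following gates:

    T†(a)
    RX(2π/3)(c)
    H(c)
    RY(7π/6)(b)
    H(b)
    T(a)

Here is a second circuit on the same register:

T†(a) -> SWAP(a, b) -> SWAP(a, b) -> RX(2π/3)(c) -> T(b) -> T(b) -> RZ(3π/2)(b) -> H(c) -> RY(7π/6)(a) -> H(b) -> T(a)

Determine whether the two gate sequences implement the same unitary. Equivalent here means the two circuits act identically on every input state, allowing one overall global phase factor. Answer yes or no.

No, they are not equivalent — no single phase factor reconciles the two unitaries.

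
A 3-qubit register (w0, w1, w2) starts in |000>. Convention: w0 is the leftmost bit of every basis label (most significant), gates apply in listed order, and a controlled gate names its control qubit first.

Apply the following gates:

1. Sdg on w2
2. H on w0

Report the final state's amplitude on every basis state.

The final amplitudes are sqrt(2)/2 on |000>, sqrt(2)/2 on |100>, and 0 on every other basis state.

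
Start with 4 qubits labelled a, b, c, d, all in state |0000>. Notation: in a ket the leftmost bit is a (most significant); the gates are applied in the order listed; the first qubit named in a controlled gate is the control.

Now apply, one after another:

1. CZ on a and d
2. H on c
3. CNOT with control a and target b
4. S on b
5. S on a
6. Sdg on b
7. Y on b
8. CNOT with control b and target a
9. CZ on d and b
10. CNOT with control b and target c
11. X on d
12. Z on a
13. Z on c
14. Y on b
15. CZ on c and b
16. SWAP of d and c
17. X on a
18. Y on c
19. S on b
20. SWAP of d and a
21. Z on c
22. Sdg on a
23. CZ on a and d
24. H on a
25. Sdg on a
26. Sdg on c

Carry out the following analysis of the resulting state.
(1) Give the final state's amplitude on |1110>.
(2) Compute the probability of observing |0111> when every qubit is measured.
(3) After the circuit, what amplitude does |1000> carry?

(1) The amplitude on |1110> is 0.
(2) The probability of measuring |0111> is 0.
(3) The amplitude on |1000> is 1/2 - I/2.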